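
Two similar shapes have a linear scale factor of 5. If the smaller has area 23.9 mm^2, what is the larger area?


Linear scale factor k = 5
Original area = 23.9 mm^2
Rule: under a linear scaling by k, areas scale by k^2.
k^2 = 5^2 = 25
New area = 23.9 * 25
New area = 597.5
597.5 mm^2


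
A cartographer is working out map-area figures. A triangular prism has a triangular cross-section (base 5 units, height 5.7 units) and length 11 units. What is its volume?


Shape: triangular prism
Triangle base = 5 units, triangle height = 5.7 units, prism length L = 11 units
Formula: V = (1/2 * b * h_tri) * L
Cross-section area = 0.5 * 5 * 5.7 = 14.25
V = 14.25 * 11
V = 156.75
156.75 units^3


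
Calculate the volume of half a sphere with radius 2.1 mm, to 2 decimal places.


Shape: hemisphere (half of a sphere)
Radius r = 2.1 mm
Formula: V = (1/2) * (4/3) * pi * r^3 = (2/3) * pi * r^3
r^3 = 9.261
(2/3) * 9.261 = 6.174
V = 6.174 * pi
V = 19.4
19.4 mm^3


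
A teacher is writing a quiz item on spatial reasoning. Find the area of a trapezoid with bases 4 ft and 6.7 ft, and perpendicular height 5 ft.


Shape: trapezoid
Parallel sides a = 4 ft, b = 6.7 ft; Height h = 5 ft
Formula: A = (a + b) * h / 2
a + b = 4 + 6.7 = 10.7
A = 10.7 * 5 / 2
A = 53.5 / 2
A = 26.75
26.75 ft^2


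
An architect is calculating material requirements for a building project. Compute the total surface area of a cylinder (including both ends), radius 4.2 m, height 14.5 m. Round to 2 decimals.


Shape: closed cylinder
Radius r = 4.2 m, Height h = 14.5 m
Formula: SA = 2*pi*r^2 + 2*pi*r*h = 2*pi*r*(r + h)
r + h = 18.7
2 * r * (r + h) = 2 * 4.2 * 18.7 = 157.08
SA = 157.08 * pi
SA = 493.48
493.48 m^2


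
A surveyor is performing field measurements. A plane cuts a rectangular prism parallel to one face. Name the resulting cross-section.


Solid: rectangular prism
Cutting plane: parallel to one face
Visualize the intersection of the plane with the solid's surface.
The boundary of the cut region is a rectangle.
rectangle


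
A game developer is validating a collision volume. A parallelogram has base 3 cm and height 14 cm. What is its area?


Shape: parallelogram
Base b = 3 cm, Height h = 14 cm
Formula: A = b * h
A = 3 * 14
A = 42
42 cm^2


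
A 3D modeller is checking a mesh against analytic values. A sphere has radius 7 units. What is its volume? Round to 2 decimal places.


Shape: sphere
Radius r = 7 units
Formula: V = (4/3) * pi * r^3
r^3 = 343
(4/3) * 343 = 457.333333
V = 457.333333 * pi
V = 1436.76
1436.76 units^3


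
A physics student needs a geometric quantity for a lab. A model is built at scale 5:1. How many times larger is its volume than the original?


Linear scale factor k = 5
Rule: under a linear scaling by k, volumes scale by k^3.
k^3 = 5 * 5 * 5
k^3 = 25 * 5
k^3 = 125
Volume scales by a factor of 125.
125 (dimensionless)


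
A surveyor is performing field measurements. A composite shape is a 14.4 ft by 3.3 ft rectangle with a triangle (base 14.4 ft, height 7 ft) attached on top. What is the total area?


Composite shape: rectangle + triangle
Rectangle area = 14.4 * 3.3 = 47.52
Triangle area = 0.5 * 14.4 * 7 = 50.4
Total = 47.52 + 50.4
Total = 97.92
97.92 ft^2


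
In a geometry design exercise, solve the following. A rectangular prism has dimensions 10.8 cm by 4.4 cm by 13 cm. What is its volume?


Shape: rectangular prism
l = 10.8 cm, w = 4.4 cm, h = 13 cm
Formula: V = l * w * h
V = 10.8 * 4.4 * 13
V = 47.52 * 13
V = 617.76
617.76 cm^3


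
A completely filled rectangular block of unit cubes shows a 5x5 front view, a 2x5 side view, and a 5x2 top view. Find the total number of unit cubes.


Orthographic views of a solid rectangular block:
Front view 5 x 5 -> length = 5, height = 5
Side view 2 x 5 -> width = 2, height = 5 (consistent)
Top view 5 x 2 -> confirms length = 5, width = 2
The block is 5 x 2 x 5.
Total unit cubes = 5 * 2 * 5 = 50
50 unit cubes


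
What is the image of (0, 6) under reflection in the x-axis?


Transformation: reflection
Original point: (0, 6)
Rule for reflection over the x-axis: (x, y) -> (x, -y)
Apply: (0, 6) -> (0, -6)
(0, -6)


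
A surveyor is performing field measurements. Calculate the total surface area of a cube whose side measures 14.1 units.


Shape: cube
Side s = 14.1 units
A cube has 6 square faces.
Formula: SA = 6 * s^2
s^2 = 198.81
SA = 6 * 198.81
SA = 1192.86
1192.86 units^2


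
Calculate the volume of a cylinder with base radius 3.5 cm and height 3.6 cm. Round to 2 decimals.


Shape: cylinder
Radius r = 3.5 cm, Height h = 3.6 cm
Formula: V = pi * r^2 * h
r^2 = 12.25
V = pi * 12.25 * 3.6
V = 44.1 * pi
V = 138.54
138.54 cm^3


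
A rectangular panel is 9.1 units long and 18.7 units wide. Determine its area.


Shape: rectangle
Length l = 9.1 units, Width w = 18.7 units
Formula: A = l * w
A = 9.1 * 18.7
A = 170.17
170.17 units^2


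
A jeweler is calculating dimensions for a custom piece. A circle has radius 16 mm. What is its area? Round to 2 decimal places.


Shape: circle
Radius r = 16 mm
Formula: A = pi * r^2
r^2 = 16^2 = 256
A = pi * 256
A = 804.25
804.25 mm^2


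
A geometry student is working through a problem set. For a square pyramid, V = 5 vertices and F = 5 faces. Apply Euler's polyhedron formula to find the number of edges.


Polyhedron: square pyramid
Euler's formula for convex polyhedra: V - E + F = 2
Given: V = 5 vertices and F = 5 faces
Solve for E:
E = V + F - 2 = 5 + 5 - 2 = 8
8 edges


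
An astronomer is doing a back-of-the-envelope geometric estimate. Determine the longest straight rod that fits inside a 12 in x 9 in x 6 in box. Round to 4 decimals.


Shape: rectangular box (space diagonal)
l = 12 in, w = 9 in, h = 6 in
Visualize: the diagonal of the base, then a right triangle with that diagonal and the height.
Formula: d = sqrt(l^2 + w^2 + h^2)
l^2 + w^2 + h^2 = 144 + 81 + 36 = 261
d = sqrt(261)
d = 16.1555
16.1555 in


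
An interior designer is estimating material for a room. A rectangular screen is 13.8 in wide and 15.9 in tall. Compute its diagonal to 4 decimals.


Shape: rectangle (diagonal via Pythagoras)
Sides: 13.8 in and 15.9 in
Formula: d = sqrt(l^2 + w^2)
l^2 = 190.44, w^2 = 252.81
l^2 + w^2 = 443.25
d = sqrt(443.25)
d = 21.0535
21.0535 in


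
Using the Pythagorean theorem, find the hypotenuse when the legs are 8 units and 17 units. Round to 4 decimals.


Shape: right triangle
Legs a = 8 units, b = 17 units
Formula: c = sqrt(a^2 + b^2)
a^2 = 64, b^2 = 289
a^2 + b^2 = 353
c = sqrt(353)
c = 18.7883
18.7883 units


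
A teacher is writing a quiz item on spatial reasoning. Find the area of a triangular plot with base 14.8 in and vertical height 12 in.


Shape: triangle
Base b = 14.8 in, Height h = 12 in
Formula: A = (1/2) * b * h
A = 0.5 * 14.8 * 12
A = 0.5 * 177.6
A = 88.8
88.8 in^2


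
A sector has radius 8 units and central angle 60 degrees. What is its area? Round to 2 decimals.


Shape: circular sector
Radius r = 8 units, Angle = 60 degrees
Formula: A = (angle/360) * pi * r^2
r^2 = 64
Fraction of circle = 60/360
A = (60/360) * pi * 64
A = 10.666667 * pi
A = 33.51
33.51 units^2


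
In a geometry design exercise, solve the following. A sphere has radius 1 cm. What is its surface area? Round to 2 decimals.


Shape: sphere
Radius r = 1 cm
Formula: SA = 4 * pi * r^2
r^2 = 1
SA = 4 * pi * 1
SA = 4 * pi
SA = 12.57
12.57 cm^2


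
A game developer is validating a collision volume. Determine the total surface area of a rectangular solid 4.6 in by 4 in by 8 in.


Shape: rectangular prism
l = 4.6 in, w = 4 in, h = 8 in
Formula: SA = 2(lw + lh + wh)
lw = 18.4, lh = 36.8, wh = 32
lw + lh + wh = 87.2
SA = 2 * 87.2
SA = 174.4
174.4 in^2


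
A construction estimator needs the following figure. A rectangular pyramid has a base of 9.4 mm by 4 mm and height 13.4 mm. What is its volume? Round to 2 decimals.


Shape: rectangular pyramid
Base: 9.4 mm x 4 mm, Height h = 13.4 mm
Formula: V = (1/3) * base_area * h
base_area = 9.4 * 4 = 37.6
base_area * h = 37.6 * 13.4 = 503.84
V = 503.84 / 3
V = 167.95
167.95 mm^3


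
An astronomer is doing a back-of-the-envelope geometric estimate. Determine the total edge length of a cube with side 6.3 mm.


Shape: cube
Side s = 6.3 mm
A cube has 12 edges, all equal.
Formula: total edge length = 12 * s
Total = 12 * 6.3
Total = 75.6
75.6 mm


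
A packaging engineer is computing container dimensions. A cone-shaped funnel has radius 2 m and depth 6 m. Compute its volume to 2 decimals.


Shape: cone
Radius r = 2 m, Height h = 6 m
Formula: V = (1/3) * pi * r^2 * h
r^2 = 4
pi * r^2 * h = pi * 4 * 6 = 24 * pi
V = 24 * pi / 3
V = 25.13
25.13 m^3


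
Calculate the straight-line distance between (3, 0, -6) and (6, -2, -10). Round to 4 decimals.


3D distance between two points
P1 = (3, 0, -6), P2 = (6, -2, -10)
Formula: d = sqrt((x2-x1)^2 + (y2-y1)^2 + (z2-z1)^2)
dx = 6 - 3 = 3
dy = -2 - 0 = -2
dz = -10 - -6 = -4
dx^2 + dy^2 + dz^2 = 9 + 4 + 16 = 29
d = sqrt(29)
d = 5.3852
5.3852 units


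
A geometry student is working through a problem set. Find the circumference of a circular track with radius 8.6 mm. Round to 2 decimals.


Shape: circle
Radius r = 8.6 mm
Formula: C = 2 * pi * r
C = 2 * pi * 8.6
C = 17.2 * pi
C = 54.04
54.04 mm


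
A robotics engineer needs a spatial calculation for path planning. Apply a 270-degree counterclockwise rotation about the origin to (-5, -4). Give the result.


Transformation: rotation about the origin
Original point: (-5, -4)
Rule for 270 deg counterclockwise: (x, y) -> (y, -x)
Apply: (-5, -4) -> (-4, 5)
(-4, 5)


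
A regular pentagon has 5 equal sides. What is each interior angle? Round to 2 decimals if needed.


Shape: regular pentagon (5 sides)
Formula: interior angle = (n - 2) * 180 / n
(n - 2) = 3
(n - 2) * 180 = 540
angle = 540 / 5
angle = 108
108 degrees


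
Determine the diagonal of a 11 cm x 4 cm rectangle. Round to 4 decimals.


Shape: rectangle (diagonal via Pythagoras)
Sides: 11 cm and 4 cm
Formula: d = sqrt(l^2 + w^2)
l^2 = 121, w^2 = 16
l^2 + w^2 = 137
d = sqrt(137)
d = 11.7047
11.7047 cm


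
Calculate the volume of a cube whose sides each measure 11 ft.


Shape: cube
Side s = 11 ft
Formula: V = s^3
V = 11 * 11 * 11
V = 121 * 11
V = 1331
1331 ft^3


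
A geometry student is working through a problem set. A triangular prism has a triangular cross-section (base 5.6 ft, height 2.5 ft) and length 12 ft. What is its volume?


Shape: triangular prism
Triangle base = 5.6 ft, triangle height = 2.5 ft, prism length L = 12 ft
Formula: V = (1/2 * b * h_tri) * L
Cross-section area = 0.5 * 5.6 * 2.5 = 7
V = 7 * 12
V = 84
84 ft^3


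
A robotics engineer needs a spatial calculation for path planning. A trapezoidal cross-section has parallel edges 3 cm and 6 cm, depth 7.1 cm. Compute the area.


Shape: trapezoid
Parallel sides a = 3 cm, b = 6 cm; Height h = 7.1 cm
Formula: A = (a + b) * h / 2
a + b = 3 + 6 = 9
A = 9 * 7.1 / 2
A = 63.9 / 2
A = 31.95
31.95 cm^2


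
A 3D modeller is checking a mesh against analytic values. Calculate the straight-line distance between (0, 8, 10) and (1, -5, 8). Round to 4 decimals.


3D distance between two points
P1 = (0, 8, 10), P2 = (1, -5, 8)
Formula: d = sqrt((x2-x1)^2 + (y2-y1)^2 + (z2-z1)^2)
dx = 1 - 0 = 1
dy = -5 - 8 = -13
dz = 8 - 10 = -2
dx^2 + dy^2 + dz^2 = 1 + 169 + 4 = 174
d = sqrt(174)
d = 13.1909
13.1909 units


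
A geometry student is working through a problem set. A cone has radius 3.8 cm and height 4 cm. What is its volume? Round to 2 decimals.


Shape: cone
Radius r = 3.8 cm, Height h = 4 cm
Formula: V = (1/3) * pi * r^2 * h
r^2 = 14.44
pi * r^2 * h = pi * 14.44 * 4 = 57.76 * pi
V = 57.76 * pi / 3
V = 60.49
60.49 cm^3


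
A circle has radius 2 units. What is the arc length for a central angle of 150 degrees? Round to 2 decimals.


Shape: circular arc
Radius r = 2 units, Angle = 150 degrees
Formula: L = (angle/360) * 2 * pi * r
2 * pi * r = 4 * pi
L = (150/360) * 4 * pi
L = 1.666667 * pi
L = 5.24
5.24 units


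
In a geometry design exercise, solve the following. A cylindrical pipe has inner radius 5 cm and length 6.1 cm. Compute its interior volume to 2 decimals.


Shape: cylinder
Radius r = 5 cm, Height h = 6.1 cm
Formula: V = pi * r^2 * h
r^2 = 25
V = pi * 25 * 6.1
V = 152.5 * pi
V = 479.09
479.09 cm^3


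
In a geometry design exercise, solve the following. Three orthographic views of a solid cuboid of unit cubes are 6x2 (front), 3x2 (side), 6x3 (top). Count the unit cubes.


Orthographic views of a solid rectangular block:
Front view 6 x 2 -> length = 6, height = 2
Side view 3 x 2 -> width = 3, height = 2 (consistent)
Top view 6 x 3 -> confirms length = 6, width = 3
The block is 6 x 3 x 2.
Total unit cubes = 6 * 3 * 2 = 36
36 unit cubes


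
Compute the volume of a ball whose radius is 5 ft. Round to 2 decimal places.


Shape: sphere
Radius r = 5 ft
Formula: V = (4/3) * pi * r^3
r^3 = 125
(4/3) * 125 = 166.666667
V = 166.666667 * pi
V = 523.6
523.6 ft^3


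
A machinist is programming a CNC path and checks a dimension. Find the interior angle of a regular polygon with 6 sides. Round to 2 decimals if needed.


Shape: regular hexagon (6 sides)
Formula: interior angle = (n - 2) * 180 / n
(n - 2) = 4
(n - 2) * 180 = 720
angle = 720 / 6
angle = 120
120 degrees


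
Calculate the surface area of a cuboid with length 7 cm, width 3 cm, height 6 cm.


Shape: rectangular prism
l = 7 cm, w = 3 cm, h = 6 cm
Formula: SA = 2(lw + lh + wh)
lw = 21, lh = 42, wh = 18
lw + lh + wh = 81
SA = 2 * 81
SA = 162
162 cm^2


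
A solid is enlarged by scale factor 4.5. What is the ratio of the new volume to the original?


Linear scale factor k = 4.5
Rule: under a linear scaling by k, volumes scale by k^3.
k^3 = 4.5 * 4.5 * 4.5
k^3 = 20.25 * 4.5
k^3 = 91.125
Volume scales by a factor of 91.125.
91.125 (dimensionless)


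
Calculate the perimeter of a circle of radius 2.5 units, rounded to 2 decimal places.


Shape: circle
Radius r = 2.5 units
Formula: C = 2 * pi * r
C = 2 * pi * 2.5
C = 5 * pi
C = 15.71
15.71 units


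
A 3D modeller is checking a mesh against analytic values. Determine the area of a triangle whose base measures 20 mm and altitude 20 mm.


Shape: triangle
Base b = 20 mm, Height h = 20 mm
Formula: A = (1/2) * b * h
A = 0.5 * 20 * 20
A = 0.5 * 400
A = 200
200 mm^2


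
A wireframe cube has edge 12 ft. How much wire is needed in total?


Shape: cube
Side s = 12 ft
A cube has 12 edges, all equal.
Formula: total edge length = 12 * s
Total = 12 * 12
Total = 144
144 ft


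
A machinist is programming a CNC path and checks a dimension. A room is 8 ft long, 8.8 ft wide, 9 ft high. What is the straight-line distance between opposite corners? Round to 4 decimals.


Shape: rectangular box (space diagonal)
l = 8 ft, w = 8.8 ft, h = 9 ft
Visualize: the diagonal of the base, then a right triangle with that diagonal and the height.
Formula: d = sqrt(l^2 + w^2 + h^2)
l^2 + w^2 + h^2 = 64 + 77.44 + 81 = 222.44
d = sqrt(222.44)
d = 14.9144
14.9144 ft


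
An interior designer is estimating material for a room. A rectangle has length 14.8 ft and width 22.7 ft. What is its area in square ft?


Shape: rectangle
Length l = 14.8 ft, Width w = 22.7 ft
Formula: A = l * w
A = 14.8 * 22.7
A = 335.96
335.96 ft^2


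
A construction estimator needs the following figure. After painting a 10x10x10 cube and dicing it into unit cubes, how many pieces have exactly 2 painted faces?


Large cube: 10 x 10 x 10, cut into unit cubes.
n = 10, so n - 2 = 8
Cubes with 2 painted faces lie along the edges, excluding corners.
A cube has 12 edges; each contributes (n - 2) = 8 such cubes.
Count = 12 * 8 = 96
96 unit cubes


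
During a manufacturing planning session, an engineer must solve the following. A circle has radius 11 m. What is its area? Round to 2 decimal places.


Shape: circle
Radius r = 11 m
Formula: A = pi * r^2
r^2 = 11^2 = 121
A = pi * 121
A = 380.13
380.13 m^2


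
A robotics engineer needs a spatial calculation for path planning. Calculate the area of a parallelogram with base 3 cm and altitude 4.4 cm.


Shape: parallelogram
Base b = 3 cm, Height h = 4.4 cm
Formula: A = b * h
A = 3 * 4.4
A = 13.2
13.2 cm^2


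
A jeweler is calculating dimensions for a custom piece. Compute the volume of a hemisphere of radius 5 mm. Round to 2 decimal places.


Shape: hemisphere (half of a sphere)
Radius r = 5 mm
Formula: V = (1/2) * (4/3) * pi * r^3 = (2/3) * pi * r^3
r^3 = 125
(2/3) * 125 = 83.333333
V = 83.333333 * pi
V = 261.8
261.8 mm^3


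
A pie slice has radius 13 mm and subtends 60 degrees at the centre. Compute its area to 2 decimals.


Shape: circular sector
Radius r = 13 mm, Angle = 60 degrees
Formula: A = (angle/360) * pi * r^2
r^2 = 169
Fraction of circle = 60/360
A = (60/360) * pi * 169
A = 28.166667 * pi
A = 88.49
88.49 mm^2


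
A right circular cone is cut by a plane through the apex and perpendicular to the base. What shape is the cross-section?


Solid: right circular cone
Cutting plane: through the apex and perpendicular to the base
Visualize the intersection of the plane with the solid's surface.
The boundary of the cut region is a isosceles triangle.
isosceles triangle


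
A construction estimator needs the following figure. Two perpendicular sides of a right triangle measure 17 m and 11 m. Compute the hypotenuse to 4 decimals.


Shape: right triangle
Legs a = 17 m, b = 11 m
Formula: c = sqrt(a^2 + b^2)
a^2 = 289, b^2 = 121
a^2 + b^2 = 410
c = sqrt(410)
c = 20.2485
20.2485 m


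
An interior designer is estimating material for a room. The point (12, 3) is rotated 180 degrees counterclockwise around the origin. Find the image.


Transformation: rotation about the origin
Original point: (12, 3)
Rule for 180 deg: (x, y) -> (-x, -y)
Apply: (12, 3) -> (-12, -3)
(-12, -3)


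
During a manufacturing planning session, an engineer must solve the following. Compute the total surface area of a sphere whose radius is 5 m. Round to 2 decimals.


Shape: sphere
Radius r = 5 m
Formula: SA = 4 * pi * r^2
r^2 = 25
SA = 4 * pi * 25
SA = 100 * pi
SA = 314.16
314.16 m^2


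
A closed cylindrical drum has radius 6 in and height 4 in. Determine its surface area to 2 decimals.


Shape: closed cylinder
Radius r = 6 in, Height h = 4 in
Formula: SA = 2*pi*r^2 + 2*pi*r*h = 2*pi*r*(r + h)
r + h = 10
2 * r * (r + h) = 2 * 6 * 10 = 120
SA = 120 * pi
SA = 376.99
376.99 in^2


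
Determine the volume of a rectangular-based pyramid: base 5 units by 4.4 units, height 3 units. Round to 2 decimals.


Shape: rectangular pyramid
Base: 5 units x 4.4 units, Height h = 3 units
Formula: V = (1/3) * base_area * h
base_area = 5 * 4.4 = 22
base_area * h = 22 * 3 = 66
V = 66 / 3
V = 22
22 units^3


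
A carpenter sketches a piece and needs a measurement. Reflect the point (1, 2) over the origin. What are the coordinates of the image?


Transformation: reflection
Original point: (1, 2)
Rule for reflection through the origin: (x, y) -> (-x, -y)
Apply: (1, 2) -> (-1, -2)
(-1, -2)


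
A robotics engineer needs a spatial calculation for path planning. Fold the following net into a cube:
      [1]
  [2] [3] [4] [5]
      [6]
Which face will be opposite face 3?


Net: cross layout. Take square 3 as the base (bottom).
Fold the four squares in the horizontal row up around 3: 2 -> left, 4 -> right, 5 wraps to the top.
Fold 1 and 6 up from 3: 1 -> back, 6 -> front.
Opposite pairs are therefore: (1, 6), (2, 4), (3, 5).
Face 3 is opposite face 5.
face 5


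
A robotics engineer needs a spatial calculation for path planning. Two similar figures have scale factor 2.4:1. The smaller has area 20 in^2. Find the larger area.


Linear scale factor k = 2.4
Original area = 20 in^2
Rule: under a linear scaling by k, areas scale by k^2.
k^2 = 2.4^2 = 5.76
New area = 20 * 5.76
New area = 115.2
115.2 in^2


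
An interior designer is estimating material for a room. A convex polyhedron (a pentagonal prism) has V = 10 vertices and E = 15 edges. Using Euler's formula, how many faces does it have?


Polyhedron: pentagonal prism
Euler's formula for convex polyhedra: V - E + F = 2
Given: V = 10 vertices and E = 15 edges
Solve for F:
F = 2 + E - V = 2 + 15 - 10 = 7
7 faces


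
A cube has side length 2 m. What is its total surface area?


Shape: cube
Side s = 2 m
A cube has 6 square faces.
Formula: SA = 6 * s^2
s^2 = 4
SA = 6 * 4
SA = 24
24 m^2


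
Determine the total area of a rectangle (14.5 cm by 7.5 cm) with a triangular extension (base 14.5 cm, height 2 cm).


Composite shape: rectangle + triangle
Rectangle area = 14.5 * 7.5 = 108.75
Triangle area = 0.5 * 14.5 * 2 = 14.5
Total = 108.75 + 14.5
Total = 123.25
123.25 cm^2


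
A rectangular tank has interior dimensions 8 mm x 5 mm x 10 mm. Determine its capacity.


Shape: rectangular prism
l = 8 mm, w = 5 mm, h = 10 mm
Formula: V = l * w * h
V = 8 * 5 * 10
V = 40 * 10
V = 400
400 mm^3


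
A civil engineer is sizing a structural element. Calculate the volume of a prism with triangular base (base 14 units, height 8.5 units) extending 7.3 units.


Shape: triangular prism
Triangle base = 14 units, triangle height = 8.5 units, prism length L = 7.3 units
Formula: V = (1/2 * b * h_tri) * L
Cross-section area = 0.5 * 14 * 8.5 = 59.5
V = 59.5 * 7.3
V = 434.35
434.35 units^3


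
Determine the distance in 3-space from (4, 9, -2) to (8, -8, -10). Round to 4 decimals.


3D distance between two points
P1 = (4, 9, -2), P2 = (8, -8, -10)
Formula: d = sqrt((x2-x1)^2 + (y2-y1)^2 + (z2-z1)^2)
dx = 8 - 4 = 4
dy = -8 - 9 = -17
dz = -10 - -2 = -8
dx^2 + dy^2 + dz^2 = 16 + 289 + 64 = 369
d = sqrt(369)
d = 19.2094
19.2094 units


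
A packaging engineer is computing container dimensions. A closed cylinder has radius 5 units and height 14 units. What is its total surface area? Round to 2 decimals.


Shape: closed cylinder
Radius r = 5 units, Height h = 14 units
Formula: SA = 2*pi*r^2 + 2*pi*r*h = 2*pi*r*(r + h)
r + h = 19
2 * r * (r + h) = 2 * 5 * 19 = 190
SA = 190 * pi
SA = 596.9
596.9 units^2


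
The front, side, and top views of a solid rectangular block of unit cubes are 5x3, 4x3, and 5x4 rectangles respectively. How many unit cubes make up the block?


Orthographic views of a solid rectangular block:
Front view 5 x 3 -> length = 5, height = 3
Side view 4 x 3 -> width = 4, height = 3 (consistent)
Top view 5 x 4 -> confirms length = 5, width = 4
The block is 5 x 4 x 3.
Total unit cubes = 5 * 4 * 3 = 60
60 unit cubes


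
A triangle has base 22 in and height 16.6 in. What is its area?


Shape: triangle
Base b = 22 in, Height h = 16.6 in
Formula: A = (1/2) * b * h
A = 0.5 * 22 * 16.6
A = 0.5 * 365.2
A = 182.6
182.6 in^2


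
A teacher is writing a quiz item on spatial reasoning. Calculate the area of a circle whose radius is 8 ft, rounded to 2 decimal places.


Shape: circle
Radius r = 8 ft
Formula: A = pi * r^2
r^2 = 8^2 = 64
A = pi * 64
A = 201.06
201.06 ft^2


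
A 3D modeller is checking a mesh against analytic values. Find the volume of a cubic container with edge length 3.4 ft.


Shape: cube
Side s = 3.4 ft
Formula: V = s^3
V = 3.4 * 3.4 * 3.4
V = 11.56 * 3.4
V = 39.304
39.304 ft^3


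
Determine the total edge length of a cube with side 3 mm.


Shape: cube
Side s = 3 mm
A cube has 12 edges, all equal.
Formula: total edge length = 12 * s
Total = 12 * 3
Total = 36
36 mm


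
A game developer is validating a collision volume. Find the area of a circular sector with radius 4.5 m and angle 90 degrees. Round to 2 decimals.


Shape: circular sector
Radius r = 4.5 m, Angle = 90 degrees
Formula: A = (angle/360) * pi * r^2
r^2 = 20.25
Fraction of circle = 90/360
A = (90/360) * pi * 20.25
A = 5.0625 * pi
A = 15.9
15.9 m^2


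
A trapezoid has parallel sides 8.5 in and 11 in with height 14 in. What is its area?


Shape: trapezoid
Parallel sides a = 8.5 in, b = 11 in; Height h = 14 in
Formula: A = (a + b) * h / 2
a + b = 8.5 + 11 = 19.5
A = 19.5 * 14 / 2
A = 273 / 2
A = 136.5
136.5 in^2


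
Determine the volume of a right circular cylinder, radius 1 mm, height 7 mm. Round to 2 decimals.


Shape: cylinder
Radius r = 1 mm, Height h = 7 mm
Formula: V = pi * r^2 * h
r^2 = 1
V = pi * 1 * 7
V = 7 * pi
V = 21.99
21.99 mm^3


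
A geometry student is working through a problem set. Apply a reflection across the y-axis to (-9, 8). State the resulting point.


Transformation: reflection
Original point: (-9, 8)
Rule for reflection over the y-axis: (x, y) -> (-x, y)
Apply: (-9, 8) -> (9, 8)
(9, 8)


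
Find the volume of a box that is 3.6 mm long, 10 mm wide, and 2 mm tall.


Shape: rectangular prism
l = 3.6 mm, w = 10 mm, h = 2 mm
Formula: V = l * w * h
V = 3.6 * 10 * 2
V = 36 * 2
V = 72
72 mm^3


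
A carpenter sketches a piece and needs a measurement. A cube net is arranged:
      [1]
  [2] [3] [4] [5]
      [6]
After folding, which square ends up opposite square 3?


Net: cross layout. Take square 3 as the base (bottom).
Fold the four squares in the horizontal row up around 3: 2 -> left, 4 -> right, 5 wraps to the top.
Fold 1 and 6 up from 3: 1 -> back, 6 -> front.
Opposite pairs are therefore: (1, 6), (2, 4), (3, 5).
Face 3 is opposite face 5.
face 5


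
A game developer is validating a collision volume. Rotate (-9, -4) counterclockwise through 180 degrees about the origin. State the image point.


Transformation: rotation about the origin
Original point: (-9, -4)
Rule for 180 deg: (x, y) -> (-x, -y)
Apply: (-9, -4) -> (9, 4)
(9, 4)


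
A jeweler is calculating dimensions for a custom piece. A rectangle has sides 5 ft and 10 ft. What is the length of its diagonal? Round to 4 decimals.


Shape: rectangle (diagonal via Pythagoras)
Sides: 5 ft and 10 ft
Formula: d = sqrt(l^2 + w^2)
l^2 = 25, w^2 = 100
l^2 + w^2 = 125
d = sqrt(125)
d = 11.1803
11.1803 ft


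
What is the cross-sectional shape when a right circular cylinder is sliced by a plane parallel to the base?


Solid: right circular cylinder
Cutting plane: parallel to the base
Visualize the intersection of the plane with the solid's surface.
The boundary of the cut region is a circle.
circle


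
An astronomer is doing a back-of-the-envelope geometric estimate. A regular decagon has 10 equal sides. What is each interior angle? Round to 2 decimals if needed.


Shape: regular decagon (10 sides)
Formula: interior angle = (n - 2) * 180 / n
(n - 2) = 8
(n - 2) * 180 = 1440
angle = 1440 / 10
angle = 144
144 degrees


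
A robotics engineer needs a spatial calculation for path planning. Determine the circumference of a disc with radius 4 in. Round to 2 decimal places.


Shape: circle
Radius r = 4 in
Formula: C = 2 * pi * r
C = 2 * pi * 4
C = 8 * pi
C = 25.13
25.13 in


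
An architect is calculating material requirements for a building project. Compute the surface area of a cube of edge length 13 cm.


Shape: cube
Side s = 13 cm
A cube has 6 square faces.
Formula: SA = 6 * s^2
s^2 = 169
SA = 6 * 169
SA = 1014
1014 cm^2


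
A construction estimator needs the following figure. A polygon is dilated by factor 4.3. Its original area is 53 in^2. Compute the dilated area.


Linear scale factor k = 4.3
Original area = 53 in^2
Rule: under a linear scaling by k, areas scale by k^2.
k^2 = 4.3^2 = 18.49
New area = 53 * 18.49
New area = 979.97
979.97 in^2


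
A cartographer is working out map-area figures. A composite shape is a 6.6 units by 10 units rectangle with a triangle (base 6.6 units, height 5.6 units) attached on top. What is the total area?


Composite shape: rectangle + triangle
Rectangle area = 6.6 * 10 = 66
Triangle area = 0.5 * 6.6 * 5.6 = 18.48
Total = 66 + 18.48
Total = 84.48
84.48 units^2


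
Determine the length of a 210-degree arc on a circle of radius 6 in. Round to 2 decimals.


Shape: circular arc
Radius r = 6 in, Angle = 210 degrees
Formula: L = (angle/360) * 2 * pi * r
2 * pi * r = 12 * pi
L = (210/360) * 12 * pi
L = 7 * pi
L = 21.99
21.99 in


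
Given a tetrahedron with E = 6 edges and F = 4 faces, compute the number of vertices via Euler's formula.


Polyhedron: tetrahedron
Euler's formula for convex polyhedra: V - E + F = 2
Given: E = 6 edges and F = 4 faces
Solve for V:
V = 2 + E - F = 2 + 6 - 4 = 4
4 vertices


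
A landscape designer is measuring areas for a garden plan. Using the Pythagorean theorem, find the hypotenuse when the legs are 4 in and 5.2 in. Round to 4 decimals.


Shape: right triangle
Legs a = 4 in, b = 5.2 in
Formula: c = sqrt(a^2 + b^2)
a^2 = 16, b^2 = 27.04
a^2 + b^2 = 43.04
c = sqrt(43.04)
c = 6.5605
6.5605 in


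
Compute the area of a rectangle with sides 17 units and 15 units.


Shape: rectangle
Length l = 17 units, Width w = 15 units
Formula: A = l * w
A = 17 * 15
A = 255
255 units^2


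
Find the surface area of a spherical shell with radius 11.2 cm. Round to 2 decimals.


Shape: sphere
Radius r = 11.2 cm
Formula: SA = 4 * pi * r^2
r^2 = 125.44
SA = 4 * pi * 125.44
SA = 501.76 * pi
SA = 1576.33
1576.33 cm^2


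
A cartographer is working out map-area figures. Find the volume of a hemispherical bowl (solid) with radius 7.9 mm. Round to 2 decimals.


Shape: hemisphere (half of a sphere)
Radius r = 7.9 mm
Formula: V = (1/2) * (4/3) * pi * r^3 = (2/3) * pi * r^3
r^3 = 493.039
(2/3) * 493.039 = 328.692667
V = 328.692667 * pi
V = 1032.62
1032.62 mm^3


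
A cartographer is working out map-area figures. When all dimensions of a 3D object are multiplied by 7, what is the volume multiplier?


Linear scale factor k = 7
Rule: under a linear scaling by k, volumes scale by k^3.
k^3 = 7 * 7 * 7
k^3 = 49 * 7
k^3 = 343
Volume scales by a factor of 343.
343 (dimensionless)


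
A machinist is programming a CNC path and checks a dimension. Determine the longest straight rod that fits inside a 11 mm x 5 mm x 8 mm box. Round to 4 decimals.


Shape: rectangular box (space diagonal)
l = 11 mm, w = 5 mm, h = 8 mm
Visualize: the diagonal of the base, then a right triangle with that diagonal and the height.
Formula: d = sqrt(l^2 + w^2 + h^2)
l^2 + w^2 + h^2 = 121 + 25 + 64 = 210
d = sqrt(210)
d = 14.4914
14.4914 mm


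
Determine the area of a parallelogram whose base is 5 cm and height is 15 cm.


Shape: parallelogram
Base b = 5 cm, Height h = 15 cm
Formula: A = b * h
A = 5 * 15
A = 75
75 cm^2


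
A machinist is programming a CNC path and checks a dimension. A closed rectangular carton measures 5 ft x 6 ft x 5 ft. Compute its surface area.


Shape: rectangular prism
l = 5 ft, w = 6 ft, h = 5 ft
Formula: SA = 2(lw + lh + wh)
lw = 30, lh = 25, wh = 30
lw + lh + wh = 85
SA = 2 * 85
SA = 170
170 ft^2


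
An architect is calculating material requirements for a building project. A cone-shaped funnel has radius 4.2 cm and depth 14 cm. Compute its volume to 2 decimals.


Shape: cone
Radius r = 4.2 cm, Height h = 14 cm
Formula: V = (1/3) * pi * r^2 * h
r^2 = 17.64
pi * r^2 * h = pi * 17.64 * 14 = 246.96 * pi
V = 246.96 * pi / 3
V = 258.62
258.62 cm^3


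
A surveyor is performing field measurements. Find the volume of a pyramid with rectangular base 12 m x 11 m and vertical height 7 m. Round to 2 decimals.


Shape: rectangular pyramid
Base: 12 m x 11 m, Height h = 7 m
Formula: V = (1/3) * base_area * h
base_area = 12 * 11 = 132
base_area * h = 132 * 7 = 924
V = 924 / 3
V = 308
308 m^3


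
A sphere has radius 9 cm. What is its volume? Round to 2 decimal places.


Shape: sphere
Radius r = 9 cm
Formula: V = (4/3) * pi * r^3
r^3 = 729
(4/3) * 729 = 972
V = 972 * pi
V = 3053.63
3053.63 cm^3


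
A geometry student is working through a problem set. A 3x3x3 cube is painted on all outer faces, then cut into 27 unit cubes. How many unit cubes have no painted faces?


Large cube: 3 x 3 x 3, cut into unit cubes.
n = 3, so n - 2 = 1
Unpainted cubes form the interior (n - 2)^3 block.
(n - 2)^3 = 1^3 = 1
1 unit cubes


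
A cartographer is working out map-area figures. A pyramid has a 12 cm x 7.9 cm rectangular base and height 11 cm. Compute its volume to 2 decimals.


Shape: rectangular pyramid
Base: 12 cm x 7.9 cm, Height h = 11 cm
Formula: V = (1/3) * base_area * h
base_area = 12 * 7.9 = 94.8
base_area * h = 94.8 * 11 = 1042.8
V = 1042.8 / 3
V = 347.6
347.6 cm^3


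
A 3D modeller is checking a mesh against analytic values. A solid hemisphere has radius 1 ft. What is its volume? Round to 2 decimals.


Shape: hemisphere (half of a sphere)
Radius r = 1 ft
Formula: V = (1/2) * (4/3) * pi * r^3 = (2/3) * pi * r^3
r^3 = 1
(2/3) * 1 = 0.666667
V = 0.666667 * pi
V = 2.09
2.09 ft^3


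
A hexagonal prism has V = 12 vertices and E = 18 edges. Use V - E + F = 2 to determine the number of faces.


Polyhedron: hexagonal prism
Euler's formula for convex polyhedra: V - E + F = 2
Given: V = 12 vertices and E = 18 edges
Solve for F:
F = 2 + E - V = 2 + 18 - 12 = 8
8 faces


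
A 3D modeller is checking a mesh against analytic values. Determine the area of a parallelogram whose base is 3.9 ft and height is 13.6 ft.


Shape: parallelogram
Base b = 3.9 ft, Height h = 13.6 ft
Formula: A = b * h
A = 3.9 * 13.6
A = 53.04
53.04 ft^2


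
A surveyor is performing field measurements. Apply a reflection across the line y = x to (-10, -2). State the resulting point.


Transformation: reflection
Original point: (-10, -2)
Rule for reflection over y = x: (x, y) -> (y, x)
Apply: (-10, -2) -> (-2, -10)
(-2, -10)


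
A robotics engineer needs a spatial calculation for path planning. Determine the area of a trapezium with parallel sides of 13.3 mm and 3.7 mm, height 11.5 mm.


Shape: trapezoid
Parallel sides a = 13.3 mm, b = 3.7 mm; Height h = 11.5 mm
Formula: A = (a + b) * h / 2
a + b = 13.3 + 3.7 = 17
A = 17 * 11.5 / 2
A = 195.5 / 2
A = 97.75
97.75 mm^2


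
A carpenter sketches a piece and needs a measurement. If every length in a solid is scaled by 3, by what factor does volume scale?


Linear scale factor k = 3
Rule: under a linear scaling by k, volumes scale by k^3.
k^3 = 3 * 3 * 3
k^3 = 9 * 3
k^3 = 27
Volume scales by a factor of 27.
27 (dimensionless)


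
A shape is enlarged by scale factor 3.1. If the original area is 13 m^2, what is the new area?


Linear scale factor k = 3.1
Original area = 13 m^2
Rule: under a linear scaling by k, areas scale by k^2.
k^2 = 3.1^2 = 9.61
New area = 13 * 9.61
New area = 124.93
124.93 m^2


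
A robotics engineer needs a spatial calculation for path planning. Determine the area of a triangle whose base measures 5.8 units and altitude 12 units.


Shape: triangle
Base b = 5.8 units, Height h = 12 units
Formula: A = (1/2) * b * h
A = 0.5 * 5.8 * 12
A = 0.5 * 69.6
A = 34.8
34.8 units^2


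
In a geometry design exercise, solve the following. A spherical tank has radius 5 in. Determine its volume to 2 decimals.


Shape: sphere
Radius r = 5 in
Formula: V = (4/3) * pi * r^3
r^3 = 125
(4/3) * 125 = 166.666667
V = 166.666667 * pi
V = 523.6
523.6 in^3


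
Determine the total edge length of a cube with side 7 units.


Shape: cube
Side s = 7 units
A cube has 12 edges, all equal.
Formula: total edge length = 12 * s
Total = 12 * 7
Total = 84
84 units


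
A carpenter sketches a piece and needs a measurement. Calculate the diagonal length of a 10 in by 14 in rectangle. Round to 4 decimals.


Shape: rectangle (diagonal via Pythagoras)
Sides: 10 in and 14 in
Formula: d = sqrt(l^2 + w^2)
l^2 = 100, w^2 = 196
l^2 + w^2 = 296
d = sqrt(296)
d = 17.2047
17.2047 in


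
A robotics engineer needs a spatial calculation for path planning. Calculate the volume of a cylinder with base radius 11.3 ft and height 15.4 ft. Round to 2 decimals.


Shape: cylinder
Radius r = 11.3 ft, Height h = 15.4 ft
Formula: V = pi * r^2 * h
r^2 = 127.69
V = pi * 127.69 * 15.4
V = 1966.426 * pi
V = 6177.71
6177.71 ft^3


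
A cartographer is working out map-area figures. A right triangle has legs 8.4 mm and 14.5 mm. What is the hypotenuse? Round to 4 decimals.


Shape: right triangle
Legs a = 8.4 mm, b = 14.5 mm
Formula: c = sqrt(a^2 + b^2)
a^2 = 70.56, b^2 = 210.25
a^2 + b^2 = 280.81
c = sqrt(280.81)
c = 16.7574
16.7574 mm


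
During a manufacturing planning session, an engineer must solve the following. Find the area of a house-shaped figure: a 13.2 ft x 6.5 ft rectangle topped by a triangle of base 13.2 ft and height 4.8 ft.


Composite shape: rectangle + triangle
Rectangle area = 13.2 * 6.5 = 85.8
Triangle area = 0.5 * 13.2 * 4.8 = 31.68
Total = 85.8 + 31.68
Total = 117.48
117.48 ft^2


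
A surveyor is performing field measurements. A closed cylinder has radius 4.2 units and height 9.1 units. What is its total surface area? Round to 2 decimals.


Shape: closed cylinder
Radius r = 4.2 units, Height h = 9.1 units
Formula: SA = 2*pi*r^2 + 2*pi*r*h = 2*pi*r*(r + h)
r + h = 13.3
2 * r * (r + h) = 2 * 4.2 * 13.3 = 111.72
SA = 111.72 * pi
SA = 350.98
350.98 units^2


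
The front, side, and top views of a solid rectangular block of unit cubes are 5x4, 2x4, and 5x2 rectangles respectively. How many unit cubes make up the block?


Orthographic views of a solid rectangular block:
Front view 5 x 4 -> length = 5, height = 4
Side view 2 x 4 -> width = 2, height = 4 (consistent)
Top view 5 x 2 -> confirms length = 5, width = 2
The block is 5 x 2 x 4.
Total unit cubes = 5 * 2 * 4 = 40
40 unit cubes


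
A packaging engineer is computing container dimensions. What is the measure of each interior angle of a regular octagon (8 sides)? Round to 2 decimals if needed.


Shape: regular octagon (8 sides)
Formula: interior angle = (n - 2) * 180 / n
(n - 2) = 6
(n - 2) * 180 = 1080
angle = 1080 / 8
angle = 135
135 degrees


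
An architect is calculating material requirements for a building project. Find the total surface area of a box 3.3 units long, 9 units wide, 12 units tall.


Shape: rectangular prism
l = 3.3 units, w = 9 units, h = 12 units
Formula: SA = 2(lw + lh + wh)
lw = 29.7, lh = 39.6, wh = 108
lw + lh + wh = 177.3
SA = 2 * 177.3
SA = 354.6
354.6 units^2


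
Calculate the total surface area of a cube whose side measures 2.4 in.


Shape: cube
Side s = 2.4 in
A cube has 6 square faces.
Formula: SA = 6 * s^2
s^2 = 5.76
SA = 6 * 5.76
SA = 34.56
34.56 in^2


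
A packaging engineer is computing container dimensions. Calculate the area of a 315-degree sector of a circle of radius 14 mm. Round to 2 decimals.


Shape: circular sector
Radius r = 14 mm, Angle = 315 degrees
Formula: A = (angle/360) * pi * r^2
r^2 = 196
Fraction of circle = 315/360
A = (315/360) * pi * 196
A = 171.5 * pi
A = 538.78
538.78 mm^2


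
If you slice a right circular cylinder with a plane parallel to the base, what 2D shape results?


Solid: right circular cylinder
Cutting plane: parallel to the base
Visualize the intersection of the plane with the solid's surface.
The boundary of the cut region is a circle.
circle


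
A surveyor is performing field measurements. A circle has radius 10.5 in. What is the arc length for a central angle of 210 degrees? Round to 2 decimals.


Shape: circular arc
Radius r = 10.5 in, Angle = 210 degrees
Formula: L = (angle/360) * 2 * pi * r
2 * pi * r = 21 * pi
L = (210/360) * 21 * pi
L = 12.25 * pi
L = 38.48
38.48 in


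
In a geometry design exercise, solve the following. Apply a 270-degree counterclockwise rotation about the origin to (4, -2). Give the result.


Transformation: rotation about the origin
Original point: (4, -2)
Rule for 270 deg counterclockwise: (x, y) -> (y, -x)
Apply: (4, -2) -> (-2, -4)
(-2, -4)


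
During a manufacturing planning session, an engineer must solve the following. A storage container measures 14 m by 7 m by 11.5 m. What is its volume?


Shape: rectangular prism
l = 14 m, w = 7 m, h = 11.5 m
Formula: V = l * w * h
V = 14 * 7 * 11.5
V = 98 * 11.5
V = 1127
1127 m^3


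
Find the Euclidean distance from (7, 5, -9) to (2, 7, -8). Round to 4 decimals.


3D distance between two points
P1 = (7, 5, -9), P2 = (2, 7, -8)
Formula: d = sqrt((x2-x1)^2 + (y2-y1)^2 + (z2-z1)^2)
dx = 2 - 7 = -5
dy = 7 - 5 = 2
dz = -8 - -9 = 1
dx^2 + dy^2 + dz^2 = 25 + 4 + 1 = 30
d = sqrt(30)
d = 5.4772
5.4772 units
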